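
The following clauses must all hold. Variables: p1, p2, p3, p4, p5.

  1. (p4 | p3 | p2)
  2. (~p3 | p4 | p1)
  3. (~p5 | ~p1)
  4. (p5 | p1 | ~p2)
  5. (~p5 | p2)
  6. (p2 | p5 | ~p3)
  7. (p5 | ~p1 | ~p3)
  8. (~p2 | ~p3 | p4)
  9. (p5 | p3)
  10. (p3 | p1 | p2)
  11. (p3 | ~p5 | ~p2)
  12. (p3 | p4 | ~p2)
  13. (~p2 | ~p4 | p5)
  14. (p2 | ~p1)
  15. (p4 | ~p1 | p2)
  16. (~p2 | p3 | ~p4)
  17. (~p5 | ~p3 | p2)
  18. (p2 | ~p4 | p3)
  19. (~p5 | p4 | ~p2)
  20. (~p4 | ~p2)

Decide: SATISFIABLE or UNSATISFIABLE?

p2 = True:
  propagation gives p4=False, p3=False; an empty clause results — contradiction.
p2 = False:
  propagation gives p5=False, p3=False; an empty clause results — contradiction.
Every branch closes, so no satisfying assignment exists.

UNSATISFIABLE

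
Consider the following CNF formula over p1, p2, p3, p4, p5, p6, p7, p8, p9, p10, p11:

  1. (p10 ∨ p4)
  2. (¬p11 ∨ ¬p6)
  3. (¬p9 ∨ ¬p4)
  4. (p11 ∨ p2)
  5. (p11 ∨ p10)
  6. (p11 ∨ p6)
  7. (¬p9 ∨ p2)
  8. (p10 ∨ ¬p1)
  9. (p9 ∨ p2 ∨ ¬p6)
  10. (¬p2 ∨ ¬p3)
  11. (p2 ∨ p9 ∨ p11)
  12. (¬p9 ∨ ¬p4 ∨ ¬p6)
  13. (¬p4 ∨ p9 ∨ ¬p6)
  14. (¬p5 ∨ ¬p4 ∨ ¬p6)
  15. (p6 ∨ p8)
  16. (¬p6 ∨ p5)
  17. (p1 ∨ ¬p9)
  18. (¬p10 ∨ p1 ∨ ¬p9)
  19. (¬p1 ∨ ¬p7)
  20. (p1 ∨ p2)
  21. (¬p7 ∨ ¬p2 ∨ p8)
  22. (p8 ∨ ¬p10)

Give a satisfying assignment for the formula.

p1=True, p2=True, p3=False, p4=False, p5=True, p6=False, p7=False, p8=True, p9=False, p10=True, p11=True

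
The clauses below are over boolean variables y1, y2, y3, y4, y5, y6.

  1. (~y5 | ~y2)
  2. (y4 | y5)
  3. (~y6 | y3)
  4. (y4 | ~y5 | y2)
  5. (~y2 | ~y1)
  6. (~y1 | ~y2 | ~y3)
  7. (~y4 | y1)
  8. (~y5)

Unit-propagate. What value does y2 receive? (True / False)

(~y5) stands alone — y5 = False.
(y5 | y4): since y5 = False, the clause reduces to (y4). y4 = True.
From (y1 | ~y4) and y4 = True: y1 = True.
In (~y1 | ~y2), ~y1 is now false; ~y2 must hold, so y2 = False.

False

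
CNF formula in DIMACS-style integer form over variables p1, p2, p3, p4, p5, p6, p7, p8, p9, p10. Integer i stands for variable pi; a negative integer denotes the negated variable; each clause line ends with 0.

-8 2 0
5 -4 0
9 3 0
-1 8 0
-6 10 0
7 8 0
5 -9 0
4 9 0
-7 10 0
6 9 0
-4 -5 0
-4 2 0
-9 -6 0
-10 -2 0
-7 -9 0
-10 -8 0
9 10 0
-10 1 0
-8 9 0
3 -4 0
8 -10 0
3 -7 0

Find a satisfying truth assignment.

p1 = T  p2 = T  p3 = T  p4 = F  p5 = T  p6 = F  p7 = F  p8 = T  p9 = T  p10 = F

p3 occurs only positively in the remaining clauses — set p3 = True.
Set p1 = True and propagate.
  then p8 is forced to True.
  then p2 is forced to True.
  then p10 is forced to False.
  then p6 is forced to False.
  then p7 is forced to False.
  then p9 is forced to True.
  then p5 is forced to True.
  then p4 is forced to False.
Every clause has at least one true literal under this assignment.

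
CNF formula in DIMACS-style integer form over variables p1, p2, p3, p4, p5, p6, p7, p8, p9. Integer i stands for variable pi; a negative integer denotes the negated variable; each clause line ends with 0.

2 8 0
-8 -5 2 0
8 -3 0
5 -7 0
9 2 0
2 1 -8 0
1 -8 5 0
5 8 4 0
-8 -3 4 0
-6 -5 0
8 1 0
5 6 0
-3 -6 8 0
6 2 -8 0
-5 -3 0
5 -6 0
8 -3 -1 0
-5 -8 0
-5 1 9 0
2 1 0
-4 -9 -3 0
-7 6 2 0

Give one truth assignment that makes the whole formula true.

p1 = True  p2 = True  p3 = False  p4 = True  p5 = True  p6 = False  p7 = True  p8 = False  p9 = False

p2 occurs only positively in the remaining clauses — set p2 = True.
Pure literal: p3 appears only negated; assign p3 = False.
Branch on p1: take p1 = True.
Try p4 = True.
Try p5 = True.
  then p6 is forced to False.
  then p8 is forced to False.
p7, p9 are now unconstrained; take p7 = True, p9 = False.
Every clause has at least one true literal under this assignment.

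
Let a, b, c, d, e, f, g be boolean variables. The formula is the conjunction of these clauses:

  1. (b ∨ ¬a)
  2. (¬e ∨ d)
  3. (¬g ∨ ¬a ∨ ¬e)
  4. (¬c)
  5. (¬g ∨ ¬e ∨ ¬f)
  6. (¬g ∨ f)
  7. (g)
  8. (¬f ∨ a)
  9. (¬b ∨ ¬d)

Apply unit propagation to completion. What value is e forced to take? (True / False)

False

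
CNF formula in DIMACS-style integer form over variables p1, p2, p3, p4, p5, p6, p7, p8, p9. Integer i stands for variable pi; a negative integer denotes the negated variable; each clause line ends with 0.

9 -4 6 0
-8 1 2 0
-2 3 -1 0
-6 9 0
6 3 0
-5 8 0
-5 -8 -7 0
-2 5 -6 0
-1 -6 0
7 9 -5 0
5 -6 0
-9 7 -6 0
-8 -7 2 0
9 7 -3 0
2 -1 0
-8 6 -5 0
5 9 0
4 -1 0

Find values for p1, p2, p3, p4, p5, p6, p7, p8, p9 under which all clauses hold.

p1=False, p2=False, p3=True, p4=True, p5=False, p6=False, p7=True, p8=False, p9=True

Branch on p1: take p1 = False.
For the remaining variables, p2 = False, p3 = True, p4 = True, p5 = False, p6 = False, p7 = True, p8 = False, p9 = True works.
Check each clause:
  1. (NOT p4 OR p6 OR p9) — p9 is true.
  2. (p2 OR p1 OR NOT p8) — NOT p8 is true.
  3. (NOT p2 OR p3 OR NOT p1) — p3 is true.
  4. (NOT p6 OR p9) — p9 is true.
  5. (p6 OR p3) — p3 is true.
  6. (p8 OR NOT p5) — NOT p5 is true.
  7. (NOT p5 OR NOT p8 OR NOT p7) — NOT p8 is true.
  8. (NOT p6 OR NOT p2 OR p5) — NOT p6 is true.
  9. (NOT p1 OR NOT p6) — NOT p6 is true.
  10. (NOT p5 OR p9 OR p7) — p9 is true.
  11. (NOT p6 OR p5) — NOT p6 is true.
  12. (NOT p6 OR NOT p9 OR p7) — NOT p6 is true.
  13. (NOT p8 OR p2 OR NOT p7) — NOT p8 is true.
  14. (p7 OR NOT p3 OR p9) — p9 is true.
  15. (NOT p1 OR p2) — NOT p1 is true.
  16. (NOT p5 OR p6 OR NOT p8) — NOT p8 is true.
  17. (p5 OR p9) — p9 is true.
  18. (p4 OR NOT p1) — p4 is true.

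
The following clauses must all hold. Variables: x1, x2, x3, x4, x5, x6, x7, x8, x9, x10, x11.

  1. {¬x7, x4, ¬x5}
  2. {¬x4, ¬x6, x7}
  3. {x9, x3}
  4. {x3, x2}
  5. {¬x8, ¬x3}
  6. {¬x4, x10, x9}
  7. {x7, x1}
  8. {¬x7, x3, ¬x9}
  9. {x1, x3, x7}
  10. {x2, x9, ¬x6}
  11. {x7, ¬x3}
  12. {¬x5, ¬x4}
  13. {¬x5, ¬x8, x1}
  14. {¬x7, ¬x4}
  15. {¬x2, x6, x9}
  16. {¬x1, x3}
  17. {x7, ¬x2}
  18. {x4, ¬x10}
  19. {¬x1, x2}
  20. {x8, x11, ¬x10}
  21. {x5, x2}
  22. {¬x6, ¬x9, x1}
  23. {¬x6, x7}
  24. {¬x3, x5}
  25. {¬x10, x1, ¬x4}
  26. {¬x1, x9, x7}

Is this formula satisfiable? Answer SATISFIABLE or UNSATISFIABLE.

UNSATISFIABLE

x7 = True:
  propagation gives x4=False, x5=False, x10=False, x2=True; an empty clause results — contradiction.
x7 = False:
  propagation gives x1=True, x3=False; an empty clause results — contradiction.
Every branch closes, so no satisfying assignment exists.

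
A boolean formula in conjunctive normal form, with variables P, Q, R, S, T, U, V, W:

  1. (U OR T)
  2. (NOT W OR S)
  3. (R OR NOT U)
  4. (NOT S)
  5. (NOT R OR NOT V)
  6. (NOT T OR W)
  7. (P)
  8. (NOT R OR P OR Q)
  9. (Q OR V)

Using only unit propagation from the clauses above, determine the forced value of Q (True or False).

True

Unit clause (NOT S) sets S = False.
In (NOT W OR S), S is now false; NOT W must hold, so W = False.
From (W OR NOT T) and W = False: T = False.
In (T OR U), T is now false; U must hold, so U = True.
From (R OR NOT U) and U = True: R = True.
In (NOT R OR NOT V), NOT R is now false; NOT V must hold, so V = False.
(P) is a unit clause: P = True.
In (V OR Q), V is now false; Q must hold, so Q = True.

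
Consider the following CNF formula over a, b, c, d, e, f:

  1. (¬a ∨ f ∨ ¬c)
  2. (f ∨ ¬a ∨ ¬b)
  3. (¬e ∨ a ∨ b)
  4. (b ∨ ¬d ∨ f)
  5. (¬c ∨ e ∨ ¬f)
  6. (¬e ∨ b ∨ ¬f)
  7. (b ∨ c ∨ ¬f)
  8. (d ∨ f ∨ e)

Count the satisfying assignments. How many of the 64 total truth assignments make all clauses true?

19

Case analysis on f and b:
  f=T, b=T: a, d free; 3 ways for (c,e) × 2^2 = 12.
  f=T, b=F: a clause becomes empty — 0.
  f=F, b=T: c free; 3 ways for (a,d,e) × 2^1 = 6.
  f=F, b=F: remaining (a,c,d,e) ∈ {(T,F,F,T)} — 1.
Total: 12 + 0 + 6 + 1 = 19.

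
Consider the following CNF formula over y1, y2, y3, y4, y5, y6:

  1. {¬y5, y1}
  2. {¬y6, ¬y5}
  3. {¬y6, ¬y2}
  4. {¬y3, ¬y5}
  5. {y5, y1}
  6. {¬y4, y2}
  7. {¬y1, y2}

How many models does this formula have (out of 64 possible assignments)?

Satisfying assignments:
  y1=1 y2=1 y3=0 y4=0 y5=0 y6=0
  y1=1 y2=1 y3=0 y4=0 y5=1 y6=0
  y1=1 y2=1 y3=0 y4=1 y5=0 y6=0
  y1=1 y2=1 y3=0 y4=1 y5=1 y6=0
  y1=1 y2=1 y3=1 y4=0 y5=0 y6=0
  y1=1 y2=1 y3=1 y4=1 y5=0 y6=0
That's 6 in total.

6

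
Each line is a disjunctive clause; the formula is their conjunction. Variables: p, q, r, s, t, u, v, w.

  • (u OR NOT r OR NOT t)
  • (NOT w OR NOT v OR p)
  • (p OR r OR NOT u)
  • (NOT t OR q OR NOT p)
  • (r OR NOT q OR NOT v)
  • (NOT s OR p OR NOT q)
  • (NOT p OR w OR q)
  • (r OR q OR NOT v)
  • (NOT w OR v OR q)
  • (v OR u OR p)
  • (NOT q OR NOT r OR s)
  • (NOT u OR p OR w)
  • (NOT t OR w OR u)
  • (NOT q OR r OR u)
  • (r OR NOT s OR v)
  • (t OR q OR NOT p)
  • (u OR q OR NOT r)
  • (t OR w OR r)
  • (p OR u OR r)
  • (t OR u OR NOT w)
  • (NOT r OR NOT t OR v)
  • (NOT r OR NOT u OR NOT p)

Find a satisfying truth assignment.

Set p = True and propagate.
Set q = True and propagate.
For the remaining variables, r = True, s = True, t = False, u = False, v = True, w = False works.

p = True, q = True, r = True, s = True, t = False, u = False, v = True, w = False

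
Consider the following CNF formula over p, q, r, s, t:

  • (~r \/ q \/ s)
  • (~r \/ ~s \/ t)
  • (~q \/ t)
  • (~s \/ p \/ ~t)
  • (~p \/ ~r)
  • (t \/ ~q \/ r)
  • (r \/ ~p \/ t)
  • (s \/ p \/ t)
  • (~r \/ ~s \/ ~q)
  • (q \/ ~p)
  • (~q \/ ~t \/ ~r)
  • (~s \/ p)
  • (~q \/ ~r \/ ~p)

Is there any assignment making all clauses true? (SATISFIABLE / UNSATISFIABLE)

SATISFIABLE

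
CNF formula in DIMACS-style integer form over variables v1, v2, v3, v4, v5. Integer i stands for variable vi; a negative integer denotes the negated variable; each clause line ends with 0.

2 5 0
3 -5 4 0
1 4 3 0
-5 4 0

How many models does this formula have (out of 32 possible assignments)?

15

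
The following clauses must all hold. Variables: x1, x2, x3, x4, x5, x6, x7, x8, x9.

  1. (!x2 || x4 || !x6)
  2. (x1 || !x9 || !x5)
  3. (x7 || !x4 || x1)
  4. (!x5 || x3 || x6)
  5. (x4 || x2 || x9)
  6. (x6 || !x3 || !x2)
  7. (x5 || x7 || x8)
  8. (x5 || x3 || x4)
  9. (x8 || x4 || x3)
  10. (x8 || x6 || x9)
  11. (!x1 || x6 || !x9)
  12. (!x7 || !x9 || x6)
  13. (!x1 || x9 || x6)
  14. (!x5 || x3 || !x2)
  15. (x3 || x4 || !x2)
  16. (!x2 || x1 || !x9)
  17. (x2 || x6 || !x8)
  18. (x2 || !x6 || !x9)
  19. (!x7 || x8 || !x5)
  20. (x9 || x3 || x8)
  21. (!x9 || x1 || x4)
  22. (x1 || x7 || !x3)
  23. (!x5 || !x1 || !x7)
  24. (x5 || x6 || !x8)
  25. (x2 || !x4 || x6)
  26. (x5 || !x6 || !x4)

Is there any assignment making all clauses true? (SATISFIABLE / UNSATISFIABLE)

Try x1 = True.
Set x2 = True and propagate.
Set x3 = True and propagate.
  then x6 is forced to True.
  then x4 is forced to True.
  then x5 is forced to True.
  then x7 is forced to False.
x8, x9 are now unconstrained; take x8 = True, x9 = True.
So x1=1, x2=1, x3=1, x4=1, x5=1, x6=1, x7=0, x8=1, x9=1 is a satisfying assignment.

SATISFIABLE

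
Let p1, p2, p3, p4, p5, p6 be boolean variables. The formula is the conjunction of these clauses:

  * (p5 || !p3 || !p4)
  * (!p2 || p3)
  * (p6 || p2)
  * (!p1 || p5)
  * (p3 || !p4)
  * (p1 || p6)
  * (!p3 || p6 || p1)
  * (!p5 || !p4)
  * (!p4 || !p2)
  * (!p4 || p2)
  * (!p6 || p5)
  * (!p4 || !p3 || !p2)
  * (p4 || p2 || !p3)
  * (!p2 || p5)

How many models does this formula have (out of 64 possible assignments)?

5

The models are:
  p1=F p2=F p3=F p4=F p5=T p6=T
  p1=F p2=T p3=T p4=F p5=T p6=T
  p1=T p2=F p3=F p4=F p5=T p6=T
  p1=T p2=T p3=T p4=F p5=T p6=F
  p1=T p2=T p3=T p4=F p5=T p6=T
That's 5 in total.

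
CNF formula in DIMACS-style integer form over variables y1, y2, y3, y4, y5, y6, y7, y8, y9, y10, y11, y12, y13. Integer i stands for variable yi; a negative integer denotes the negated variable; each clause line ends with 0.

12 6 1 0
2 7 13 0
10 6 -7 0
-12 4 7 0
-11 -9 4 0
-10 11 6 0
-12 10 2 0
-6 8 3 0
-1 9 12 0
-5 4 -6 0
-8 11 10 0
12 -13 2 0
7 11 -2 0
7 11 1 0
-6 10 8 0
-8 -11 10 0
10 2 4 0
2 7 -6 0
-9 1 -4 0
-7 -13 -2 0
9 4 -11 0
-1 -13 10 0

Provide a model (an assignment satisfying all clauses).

y1=False, y2=True, y3=True, y4=False, y5=False, y6=True, y7=True, y8=False, y9=False, y10=True, y11=False, y12=False, y13=False

Pure literal: y3 appears only positively; assign y3 = True.
Pure literal: y5 appears only negated; assign y5 = False.
Set y1 = False and propagate.
For the remaining variables, y2 = True, y4 = False, y6 = True, y7 = True, y8 = False, y9 = False, y10 = True, y11 = False, y12 = False, y13 = False works.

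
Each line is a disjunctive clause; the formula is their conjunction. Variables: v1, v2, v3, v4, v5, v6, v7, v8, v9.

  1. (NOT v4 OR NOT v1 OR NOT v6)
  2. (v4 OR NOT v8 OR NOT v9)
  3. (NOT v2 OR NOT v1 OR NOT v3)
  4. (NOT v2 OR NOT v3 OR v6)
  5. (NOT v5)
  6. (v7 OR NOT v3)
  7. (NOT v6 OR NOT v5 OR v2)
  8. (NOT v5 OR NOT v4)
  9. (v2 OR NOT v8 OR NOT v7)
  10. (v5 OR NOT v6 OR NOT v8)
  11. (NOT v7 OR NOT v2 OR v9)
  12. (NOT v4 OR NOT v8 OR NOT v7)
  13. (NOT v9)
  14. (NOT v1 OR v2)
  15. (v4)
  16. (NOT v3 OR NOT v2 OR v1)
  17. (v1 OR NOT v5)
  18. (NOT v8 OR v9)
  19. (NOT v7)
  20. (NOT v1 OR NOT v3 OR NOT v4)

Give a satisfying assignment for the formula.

Unit propagation: (NOT v5) forces v5 = False.
The clause (NOT v9) is unit: v9 must be False.
The clause (v4) is unit: v4 must be True.
Unit propagation: (NOT v8) forces v8 = False.
(NOT v7) is a unit clause, so v7 = False.
(NOT v3) is a unit clause, so v3 = False.
Pure literal: v1 appears only negated; assign v1 = False.
Pure literal: v2 appears only positively; assign v2 = True.
v6 is now unconstrained; take v6 = True.

v1=False, v2=True, v3=False, v4=True, v5=False, v6=True, v7=False, v8=False, v9=False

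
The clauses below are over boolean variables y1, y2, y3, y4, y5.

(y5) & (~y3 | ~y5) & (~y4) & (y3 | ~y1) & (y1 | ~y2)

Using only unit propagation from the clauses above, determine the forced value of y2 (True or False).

False

Unit clause (y5) sets y5 = True.
(~y3 | ~y5) with y5 = True leaves only ~y3, so y3 = False.
(~y4) is a unit clause: y4 = False.
In (~y1 | y3), y3 is now false; ~y1 must hold, so y1 = False.
In (~y2 | y1), y1 is now false; ~y2 must hold, so y2 = False.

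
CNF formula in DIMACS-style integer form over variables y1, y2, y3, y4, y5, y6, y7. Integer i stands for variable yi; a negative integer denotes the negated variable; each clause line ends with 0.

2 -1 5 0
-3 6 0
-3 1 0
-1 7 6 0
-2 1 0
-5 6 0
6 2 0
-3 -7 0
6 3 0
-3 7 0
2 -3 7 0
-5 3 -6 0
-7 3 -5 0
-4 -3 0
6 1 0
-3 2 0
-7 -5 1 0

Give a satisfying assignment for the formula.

y4 occurs only negated in the remaining clauses — set y4 = False.
Branch on y1: take y1 = True.
Set y2 = True and propagate.
Try y3 = False.
  then y6 is forced to True.
  then y5 is forced to False.
y7 is now unconstrained; take y7 = False.
Every clause has at least one true literal under this assignment.
Check each clause:
  1. (y5 \/ y2 \/ ~y1) — y2 is true.
  2. (~y3 \/ y6) — ~y3 is true.
  3. (~y3 \/ y1) — y1 is true.
  4. (y7 \/ ~y1 \/ y6) — y6 is true.
  5. (~y2 \/ y1) — y1 is true.
  6. (~y5 \/ y6) — ~y5 is true.
  7. (y2 \/ y6) — y2 is true.
  8. (~y3 \/ ~y7) — ~y7 is true.
  9. (y6 \/ y3) — y6 is true.
  10. (y7 \/ ~y3) — ~y3 is true.
  11. (y2 \/ y7 \/ ~y3) — y2 is true.
  12. (~y6 \/ y3 \/ ~y5) — ~y5 is true.
  13. (~y7 \/ y3 \/ ~y5) — ~y7 is true.
  14. (~y4 \/ ~y3) — ~y4 is true.
  15. (y1 \/ y6) — y1 is true.
  16. (y2 \/ ~y3) — y2 is true.
  17. (y1 \/ ~y7 \/ ~y5) — y1 is true.

y1=1, y2=1, y3=0, y4=0, y5=0, y6=1, y7=0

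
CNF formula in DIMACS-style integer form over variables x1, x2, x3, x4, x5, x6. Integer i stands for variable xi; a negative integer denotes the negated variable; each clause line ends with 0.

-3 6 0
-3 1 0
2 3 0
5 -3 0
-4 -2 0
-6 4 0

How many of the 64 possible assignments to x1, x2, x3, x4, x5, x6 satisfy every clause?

5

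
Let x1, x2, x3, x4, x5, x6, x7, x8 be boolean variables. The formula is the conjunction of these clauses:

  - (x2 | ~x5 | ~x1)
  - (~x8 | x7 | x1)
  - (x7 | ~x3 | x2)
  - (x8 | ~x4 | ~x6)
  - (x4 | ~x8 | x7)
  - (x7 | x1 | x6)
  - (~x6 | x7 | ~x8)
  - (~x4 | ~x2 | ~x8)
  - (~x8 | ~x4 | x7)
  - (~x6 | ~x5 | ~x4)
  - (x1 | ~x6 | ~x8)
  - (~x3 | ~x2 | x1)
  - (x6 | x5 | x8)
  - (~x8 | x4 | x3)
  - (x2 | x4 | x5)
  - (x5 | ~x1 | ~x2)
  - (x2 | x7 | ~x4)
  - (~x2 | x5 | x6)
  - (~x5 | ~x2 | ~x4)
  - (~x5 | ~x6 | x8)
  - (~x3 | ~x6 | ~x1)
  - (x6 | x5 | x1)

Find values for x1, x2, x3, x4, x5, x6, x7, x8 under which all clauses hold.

Branch on x1: take x1 = True.
Try x2 = True.
  then x5 is forced to True.
  then x4 is forced to False.
Try x3 = True.
  then x6 is forced to False.
The remaining clauses are satisfied by x7 = False, x8 = False.

x1=True, x2=True, x3=True, x4=False, x5=True, x6=False, x7=False, x8=False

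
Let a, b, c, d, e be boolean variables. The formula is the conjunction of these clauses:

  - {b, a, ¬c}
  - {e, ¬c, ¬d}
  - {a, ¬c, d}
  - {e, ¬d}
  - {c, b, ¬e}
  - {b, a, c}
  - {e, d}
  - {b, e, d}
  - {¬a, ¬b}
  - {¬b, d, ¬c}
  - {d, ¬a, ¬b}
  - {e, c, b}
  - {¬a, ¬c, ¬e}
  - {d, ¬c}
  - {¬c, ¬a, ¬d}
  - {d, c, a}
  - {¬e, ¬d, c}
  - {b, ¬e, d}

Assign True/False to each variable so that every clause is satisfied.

Try a = False.
Branch on b: take b = True.
Try c = True.
  then d is forced to True.
  then e is forced to True.

a=F, b=T, c=T, d=T, e=T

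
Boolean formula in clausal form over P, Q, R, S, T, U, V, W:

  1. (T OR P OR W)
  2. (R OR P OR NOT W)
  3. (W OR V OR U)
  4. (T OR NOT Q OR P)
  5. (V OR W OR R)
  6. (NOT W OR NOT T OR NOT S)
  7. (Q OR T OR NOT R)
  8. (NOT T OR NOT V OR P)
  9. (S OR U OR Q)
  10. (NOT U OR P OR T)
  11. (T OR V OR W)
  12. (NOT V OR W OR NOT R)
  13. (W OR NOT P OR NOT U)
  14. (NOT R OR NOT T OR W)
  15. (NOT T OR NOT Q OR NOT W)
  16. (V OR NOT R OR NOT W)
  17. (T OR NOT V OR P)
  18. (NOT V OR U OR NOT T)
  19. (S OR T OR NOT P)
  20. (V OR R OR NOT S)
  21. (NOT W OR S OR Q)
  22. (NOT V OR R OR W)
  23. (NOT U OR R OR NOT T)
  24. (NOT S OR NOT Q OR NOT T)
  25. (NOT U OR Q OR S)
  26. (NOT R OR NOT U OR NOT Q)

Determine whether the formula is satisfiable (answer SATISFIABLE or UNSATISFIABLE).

SATISFIABLE

Try P = True.
Branch on Q: take Q = True.
Set R = False and propagate.
The remaining clauses are satisfied by S = True, T = False, U = False, V = True, W = True.
So P=True, Q=True, R=False, S=True, T=False, U=False, V=True, W=True is a satisfying assignment.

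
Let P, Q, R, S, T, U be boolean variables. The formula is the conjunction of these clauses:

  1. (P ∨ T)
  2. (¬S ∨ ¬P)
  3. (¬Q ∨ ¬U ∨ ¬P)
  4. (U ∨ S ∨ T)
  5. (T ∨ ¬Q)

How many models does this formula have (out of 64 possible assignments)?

Case analysis on P and T:
  P=1, T=1: R free; 3 ways for (Q,S,U) × 2^1 = 6.
  P=1, T=0: remaining (Q,R,S,U) ∈ {(0,0,0,1); (0,1,0,1)} — 2.
  P=0, T=1: Q, R, S, U free → 2^4 = 16.
  P=0, T=0: a clause becomes empty — 0.
Total: 6 + 2 + 16 + 0 = 24.

24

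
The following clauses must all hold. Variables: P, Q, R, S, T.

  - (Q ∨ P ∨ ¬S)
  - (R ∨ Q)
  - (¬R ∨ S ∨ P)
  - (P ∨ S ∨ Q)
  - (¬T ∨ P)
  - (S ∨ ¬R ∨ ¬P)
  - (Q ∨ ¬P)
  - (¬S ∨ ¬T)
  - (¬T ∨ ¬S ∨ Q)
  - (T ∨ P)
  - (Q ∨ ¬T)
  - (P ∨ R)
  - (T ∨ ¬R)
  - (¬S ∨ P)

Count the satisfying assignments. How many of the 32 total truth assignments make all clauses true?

3

The models are:
  P=T Q=T R=F S=F T=F
  P=T Q=T R=F S=F T=T
  P=T Q=T R=F S=T T=F
Count: 3.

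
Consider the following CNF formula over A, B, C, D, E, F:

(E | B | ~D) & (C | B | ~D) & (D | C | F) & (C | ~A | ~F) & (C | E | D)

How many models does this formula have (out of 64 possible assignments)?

36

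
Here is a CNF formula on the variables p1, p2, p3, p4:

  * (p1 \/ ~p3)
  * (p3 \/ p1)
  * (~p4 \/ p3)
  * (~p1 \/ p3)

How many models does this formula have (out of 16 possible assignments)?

4

Satisfying assignments:
  p1=T p2=F p3=T p4=F
  p1=T p2=F p3=T p4=T
  p1=T p2=T p3=T p4=F
  p1=T p2=T p3=T p4=T
That's 4 in total.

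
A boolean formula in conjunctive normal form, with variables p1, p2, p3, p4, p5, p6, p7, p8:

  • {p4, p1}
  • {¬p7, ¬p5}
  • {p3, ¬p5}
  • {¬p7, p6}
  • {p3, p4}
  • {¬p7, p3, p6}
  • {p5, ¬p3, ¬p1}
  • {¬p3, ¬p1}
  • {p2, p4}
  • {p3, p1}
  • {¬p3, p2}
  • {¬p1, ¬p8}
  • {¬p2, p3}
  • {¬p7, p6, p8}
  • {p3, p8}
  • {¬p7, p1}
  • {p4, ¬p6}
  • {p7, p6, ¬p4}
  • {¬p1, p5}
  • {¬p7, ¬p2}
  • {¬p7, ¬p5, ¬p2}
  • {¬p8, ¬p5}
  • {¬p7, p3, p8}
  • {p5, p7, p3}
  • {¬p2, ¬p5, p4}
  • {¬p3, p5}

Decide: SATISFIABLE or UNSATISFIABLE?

Set p1 = False and propagate.
  then p4 is forced to True.
  then p3 is forced to True.
  then p2 is forced to True.
  then p7 is forced to False.
  then p6 is forced to True.
  then p5 is forced to True.
  then p8 is forced to False.
So p1=F  p2=T  p3=T  p4=T  p5=T  p6=T  p7=F  p8=F is a satisfying assignment.

SATISFIABLE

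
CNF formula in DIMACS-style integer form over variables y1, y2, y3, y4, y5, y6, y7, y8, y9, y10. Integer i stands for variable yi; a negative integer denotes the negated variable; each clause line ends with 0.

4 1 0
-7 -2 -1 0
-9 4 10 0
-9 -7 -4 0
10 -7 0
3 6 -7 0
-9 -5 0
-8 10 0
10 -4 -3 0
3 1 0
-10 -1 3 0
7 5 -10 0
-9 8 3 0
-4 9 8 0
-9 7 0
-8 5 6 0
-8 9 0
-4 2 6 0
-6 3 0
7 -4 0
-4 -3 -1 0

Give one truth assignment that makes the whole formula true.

y1 = True, y2 = False, y3 = True, y4 = False, y5 = True, y6 = False, y7 = False, y8 = False, y9 = False, y10 = False

Check each clause:
  1. (y4 ∨ y1) — y1 is true.
  2. (¬y7 ∨ ¬y1 ∨ ¬y2) — ¬y7 is true.
  3. (¬y9 ∨ y4 ∨ y10) — ¬y9 is true.
  4. (¬y9 ∨ ¬y4 ∨ ¬y7) — ¬y7 is true.
  5. (¬y7 ∨ y10) — ¬y7 is true.
  6. (y3 ∨ y6 ∨ ¬y7) — ¬y7 is true.
  7. (¬y9 ∨ ¬y5) — ¬y9 is true.
  8. (y10 ∨ ¬y8) — ¬y8 is true.
  9. (y10 ∨ ¬y3 ∨ ¬y4) — ¬y4 is true.
  10. (y1 ∨ y3) — y1 is true.
  11. (¬y1 ∨ y3 ∨ ¬y10) — y3 is true.
  12. (¬y10 ∨ y5 ∨ y7) — y5 is true.
  13. (y3 ∨ y8 ∨ ¬y9) — y3 is true.
  14. (y9 ∨ y8 ∨ ¬y4) — ¬y4 is true.
  15. (y7 ∨ ¬y9) — ¬y9 is true.
  16. (¬y8 ∨ y6 ∨ y5) — ¬y8 is true.
  17. (y9 ∨ ¬y8) — ¬y8 is true.
  18. (¬y4 ∨ y2 ∨ y6) — ¬y4 is true.
  19. (y3 ∨ ¬y6) — ¬y6 is true.
  20. (y7 ∨ ¬y4) — ¬y4 is true.
  21. (¬y1 ∨ ¬y4 ∨ ¬y3) — ¬y4 is true.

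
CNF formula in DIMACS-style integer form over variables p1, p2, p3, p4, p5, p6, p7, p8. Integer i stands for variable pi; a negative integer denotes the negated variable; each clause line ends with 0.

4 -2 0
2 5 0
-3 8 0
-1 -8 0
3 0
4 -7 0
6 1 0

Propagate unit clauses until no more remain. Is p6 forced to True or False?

True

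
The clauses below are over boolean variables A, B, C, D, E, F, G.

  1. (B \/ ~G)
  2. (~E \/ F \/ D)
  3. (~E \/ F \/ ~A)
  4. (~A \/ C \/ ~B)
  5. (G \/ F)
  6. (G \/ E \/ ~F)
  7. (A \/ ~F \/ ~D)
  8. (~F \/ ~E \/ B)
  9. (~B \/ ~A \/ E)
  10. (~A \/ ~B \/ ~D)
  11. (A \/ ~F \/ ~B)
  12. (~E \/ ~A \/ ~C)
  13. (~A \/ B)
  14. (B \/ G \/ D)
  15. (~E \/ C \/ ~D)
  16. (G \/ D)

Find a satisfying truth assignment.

Try A = False.
The remaining clauses are satisfied by B = True, C = True, D = False, E = False, F = False, G = True.
Every clause has at least one true literal under this assignment.

A=False  B=True  C=True  D=False  E=False  F=False  G=True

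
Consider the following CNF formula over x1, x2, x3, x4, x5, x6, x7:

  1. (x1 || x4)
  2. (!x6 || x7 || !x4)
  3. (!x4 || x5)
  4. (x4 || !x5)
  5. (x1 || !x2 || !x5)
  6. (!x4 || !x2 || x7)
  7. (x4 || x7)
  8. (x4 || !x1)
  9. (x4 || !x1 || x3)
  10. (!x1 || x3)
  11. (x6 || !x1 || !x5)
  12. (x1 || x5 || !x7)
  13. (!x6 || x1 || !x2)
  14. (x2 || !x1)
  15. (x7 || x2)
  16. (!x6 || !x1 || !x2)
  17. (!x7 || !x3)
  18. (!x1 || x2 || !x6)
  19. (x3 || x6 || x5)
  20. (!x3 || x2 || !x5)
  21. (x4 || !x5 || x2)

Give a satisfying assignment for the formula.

x1=0, x2=0, x3=0, x4=1, x5=1, x6=1, x7=1

Check each clause:
  1. (x1 || x4) — x4 is true.
  2. (!x4 || !x6 || x7) — x7 is true.
  3. (x5 || !x4) — x5 is true.
  4. (x4 || !x5) — x4 is true.
  5. (x1 || !x2 || !x5) — !x2 is true.
  6. (!x4 || x7 || !x2) — !x2 is true.
  7. (x4 || x7) — x4 is true.
  8. (!x1 || x4) — x4 is true.
  9. (x4 || !x1 || x3) — x4 is true.
  10. (x3 || !x1) — !x1 is true.
  11. (!x1 || x6 || !x5) — !x1 is true.
  12. (!x7 || x5 || x1) — x5 is true.
  13. (!x2 || x1 || !x6) — !x2 is true.
  14. (!x1 || x2) — !x1 is true.
  15. (x2 || x7) — x7 is true.
  16. (!x1 || !x2 || !x6) — !x1 is true.
  17. (!x3 || !x7) — !x3 is true.
  18. (x2 || !x6 || !x1) — !x1 is true.
  19. (x3 || x5 || x6) — x5 is true.
  20. (!x3 || !x5 || x2) — !x3 is true.
  21. (!x5 || x4 || x2) — x4 is true.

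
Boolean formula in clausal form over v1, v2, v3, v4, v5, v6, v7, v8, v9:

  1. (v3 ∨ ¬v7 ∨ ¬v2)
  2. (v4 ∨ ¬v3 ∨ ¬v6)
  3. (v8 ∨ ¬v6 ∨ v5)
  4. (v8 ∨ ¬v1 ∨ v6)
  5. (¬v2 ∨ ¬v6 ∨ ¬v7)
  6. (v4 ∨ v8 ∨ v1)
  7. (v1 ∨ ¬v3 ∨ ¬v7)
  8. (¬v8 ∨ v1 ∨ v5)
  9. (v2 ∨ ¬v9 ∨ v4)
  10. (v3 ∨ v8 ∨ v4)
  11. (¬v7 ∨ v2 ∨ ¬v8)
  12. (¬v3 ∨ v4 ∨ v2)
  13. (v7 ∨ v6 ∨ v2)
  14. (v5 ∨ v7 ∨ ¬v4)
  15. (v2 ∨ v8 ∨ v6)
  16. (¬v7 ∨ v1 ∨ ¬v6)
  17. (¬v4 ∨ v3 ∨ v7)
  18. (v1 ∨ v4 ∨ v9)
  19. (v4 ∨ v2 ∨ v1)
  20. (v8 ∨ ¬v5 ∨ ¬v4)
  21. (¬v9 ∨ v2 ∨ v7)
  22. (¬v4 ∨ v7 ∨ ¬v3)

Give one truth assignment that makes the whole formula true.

v1=1, v2=1, v3=0, v4=0, v5=0, v6=0, v7=0, v8=1, v9=1

Check each clause:
  1. (¬v7 ∨ v3 ∨ ¬v2) — ¬v7 is true.
  2. (¬v6 ∨ v4 ∨ ¬v3) — ¬v6 is true.
  3. (v8 ∨ ¬v6 ∨ v5) — v8 is true.
  4. (v6 ∨ ¬v1 ∨ v8) — v8 is true.
  5. (¬v2 ∨ ¬v7 ∨ ¬v6) — ¬v7 is true.
  6. (v8 ∨ v4 ∨ v1) — v8 is true.
  7. (¬v7 ∨ ¬v3 ∨ v1) — ¬v7 is true.
  8. (¬v8 ∨ v1 ∨ v5) — v1 is true.
  9. (v4 ∨ v2 ∨ ¬v9) — v2 is true.
  10. (v3 ∨ v4 ∨ v8) — v8 is true.
  11. (¬v8 ∨ v2 ∨ ¬v7) — ¬v7 is true.
  12. (v2 ∨ v4 ∨ ¬v3) — v2 is true.
  13. (v6 ∨ v7 ∨ v2) — v2 is true.
  14. (v7 ∨ ¬v4 ∨ v5) — ¬v4 is true.
  15. (v2 ∨ v6 ∨ v8) — v8 is true.
  16. (¬v7 ∨ v1 ∨ ¬v6) — ¬v7 is true.
  17. (v7 ∨ ¬v4 ∨ v3) — ¬v4 is true.
  18. (v1 ∨ v4 ∨ v9) — v9 is true.
  19. (v1 ∨ v4 ∨ v2) — v1 is true.
  20. (¬v4 ∨ ¬v5 ∨ v8) — v8 is true.
  21. (v7 ∨ ¬v9 ∨ v2) — v2 is true.
  22. (¬v4 ∨ v7 ∨ ¬v3) — ¬v4 is true.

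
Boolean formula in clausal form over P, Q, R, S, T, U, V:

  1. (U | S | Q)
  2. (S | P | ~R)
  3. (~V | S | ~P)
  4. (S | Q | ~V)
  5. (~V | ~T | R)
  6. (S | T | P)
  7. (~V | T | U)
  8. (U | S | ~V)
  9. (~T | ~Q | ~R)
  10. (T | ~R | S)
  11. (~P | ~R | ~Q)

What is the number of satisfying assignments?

47

Case analysis on S and R:
  S=1, R=1: 17 of the 32 assignments to (P,Q,T,U,V) work.
  S=1, R=0: P, Q free; 5 ways for (T,U,V) × 2^2 = 20.
  S=0, R=1: remaining (P,Q,T,U,V) ∈ {(1,0,1,1,0)} — 1.
  S=0, R=0: 9 of the 32 assignments to (P,Q,T,U,V) work.
Total: 17 + 20 + 1 + 9 = 47.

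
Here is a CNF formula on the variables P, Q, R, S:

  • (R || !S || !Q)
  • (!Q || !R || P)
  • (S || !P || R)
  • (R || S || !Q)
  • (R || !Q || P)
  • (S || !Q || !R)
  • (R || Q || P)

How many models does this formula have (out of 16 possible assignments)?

Satisfying assignments:
  P=0 Q=0 R=1 S=0
  P=0 Q=0 R=1 S=1
  P=1 Q=0 R=0 S=1
  P=1 Q=0 R=1 S=0
  P=1 Q=0 R=1 S=1
  P=1 Q=1 R=1 S=1
That's 6 in total.

6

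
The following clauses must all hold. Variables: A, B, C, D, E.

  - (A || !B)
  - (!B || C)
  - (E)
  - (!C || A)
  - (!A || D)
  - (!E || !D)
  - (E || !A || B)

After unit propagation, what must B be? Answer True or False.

False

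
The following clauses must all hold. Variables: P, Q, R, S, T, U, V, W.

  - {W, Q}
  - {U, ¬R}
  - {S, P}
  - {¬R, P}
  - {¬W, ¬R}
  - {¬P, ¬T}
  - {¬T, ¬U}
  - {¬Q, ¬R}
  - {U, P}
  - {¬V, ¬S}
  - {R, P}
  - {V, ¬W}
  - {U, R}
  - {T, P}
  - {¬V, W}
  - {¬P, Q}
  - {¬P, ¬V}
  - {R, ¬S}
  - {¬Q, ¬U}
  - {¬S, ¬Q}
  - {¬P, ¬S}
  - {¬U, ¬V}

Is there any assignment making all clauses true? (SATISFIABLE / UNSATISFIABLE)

P = True:
  propagation gives T=False, Q=True, R=False, U=True; an empty clause results — contradiction.
P = False:
  propagation gives S=True, R=False; an empty clause results — contradiction.
Every branch closes, so no satisfying assignment exists.

UNSATISFIABLE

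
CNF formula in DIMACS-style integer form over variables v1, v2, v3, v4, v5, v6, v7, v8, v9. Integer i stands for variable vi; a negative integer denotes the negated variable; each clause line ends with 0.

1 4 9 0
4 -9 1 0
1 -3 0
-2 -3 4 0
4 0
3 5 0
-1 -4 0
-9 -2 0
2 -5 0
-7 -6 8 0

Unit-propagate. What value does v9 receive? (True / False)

False

(v4) is a unit clause: v4 = True.
(~v4 | ~v1): since v4 = True, the clause reduces to (~v1). v1 = False.
In (v1 | ~v3), v1 is now false; ~v3 must hold, so v3 = False.
(v5 | v3): since v3 = False, the clause reduces to (v5). v5 = True.
(~v5 | v2): since v5 = True, the clause reduces to (v2). v2 = True.
In (~v9 | ~v2), ~v2 is now false; ~v9 must hold, so v9 = False.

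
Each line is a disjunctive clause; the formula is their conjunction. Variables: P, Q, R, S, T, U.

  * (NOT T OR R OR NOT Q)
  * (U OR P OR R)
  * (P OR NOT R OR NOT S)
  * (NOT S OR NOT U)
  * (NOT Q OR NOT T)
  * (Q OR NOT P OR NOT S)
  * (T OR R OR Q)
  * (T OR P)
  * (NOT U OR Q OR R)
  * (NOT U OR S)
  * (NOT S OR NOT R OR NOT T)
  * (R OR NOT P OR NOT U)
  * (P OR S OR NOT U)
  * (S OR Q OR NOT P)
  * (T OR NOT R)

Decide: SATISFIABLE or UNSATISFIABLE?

Try P = True.
For the remaining variables, Q = True, R = False, S = True, T = False, U = False works.
So P=True, Q=True, R=False, S=True, T=False, U=False is a satisfying assignment.

SATISFIABLE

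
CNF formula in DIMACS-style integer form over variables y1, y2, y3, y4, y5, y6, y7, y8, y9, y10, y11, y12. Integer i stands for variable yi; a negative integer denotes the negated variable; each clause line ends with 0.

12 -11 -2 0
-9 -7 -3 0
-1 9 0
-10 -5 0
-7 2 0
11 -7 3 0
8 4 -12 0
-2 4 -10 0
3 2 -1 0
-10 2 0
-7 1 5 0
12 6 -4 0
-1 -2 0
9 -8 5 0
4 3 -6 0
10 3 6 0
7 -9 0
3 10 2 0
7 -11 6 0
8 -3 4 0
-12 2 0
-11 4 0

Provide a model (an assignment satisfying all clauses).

y1=F, y2=T, y3=T, y4=T, y5=T, y6=F, y7=T, y8=T, y9=F, y10=F, y11=T, y12=T

Try y1 = False.
Branch on y2: take y2 = True.
For the remaining variables, y3 = True, y4 = True, y5 = True, y6 = False, y7 = True, y8 = True, y9 = False, y10 = False, y11 = True, y12 = True works.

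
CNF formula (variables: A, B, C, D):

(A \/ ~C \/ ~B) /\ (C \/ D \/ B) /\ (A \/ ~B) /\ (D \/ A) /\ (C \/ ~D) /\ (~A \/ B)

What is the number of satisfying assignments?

4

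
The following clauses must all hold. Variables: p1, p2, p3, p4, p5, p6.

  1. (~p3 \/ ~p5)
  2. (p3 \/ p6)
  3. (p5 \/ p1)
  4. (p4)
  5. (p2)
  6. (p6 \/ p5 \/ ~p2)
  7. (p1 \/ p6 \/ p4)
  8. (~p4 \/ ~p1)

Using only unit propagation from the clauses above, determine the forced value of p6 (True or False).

(p4) stands alone — p4 = True.
Unit clause (p2) sets p2 = True.
In (~p4 \/ ~p1), ~p4 is now false; ~p1 must hold, so p1 = False.
(p1 \/ p5): since p1 = False, the clause reduces to (p5). p5 = True.
In (~p3 \/ ~p5), ~p5 is now false; ~p3 must hold, so p3 = False.
In (p3 \/ p6), p3 is now false; p6 must hold, so p6 = True.

True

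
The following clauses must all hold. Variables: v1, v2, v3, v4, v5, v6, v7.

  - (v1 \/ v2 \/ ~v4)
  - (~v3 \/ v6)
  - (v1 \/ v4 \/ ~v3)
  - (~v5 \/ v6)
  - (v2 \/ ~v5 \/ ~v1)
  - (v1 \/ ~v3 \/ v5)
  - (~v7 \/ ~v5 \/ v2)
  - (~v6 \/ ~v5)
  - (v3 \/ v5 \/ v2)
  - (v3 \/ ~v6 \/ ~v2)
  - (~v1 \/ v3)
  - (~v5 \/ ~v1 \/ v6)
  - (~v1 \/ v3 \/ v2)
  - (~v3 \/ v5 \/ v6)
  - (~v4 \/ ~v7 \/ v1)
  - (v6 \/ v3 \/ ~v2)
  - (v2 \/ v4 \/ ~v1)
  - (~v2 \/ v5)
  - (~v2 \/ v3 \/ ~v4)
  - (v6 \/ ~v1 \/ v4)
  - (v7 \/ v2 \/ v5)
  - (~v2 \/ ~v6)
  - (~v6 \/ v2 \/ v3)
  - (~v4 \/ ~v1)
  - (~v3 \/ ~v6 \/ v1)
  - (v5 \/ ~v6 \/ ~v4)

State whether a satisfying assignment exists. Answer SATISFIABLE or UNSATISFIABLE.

UNSATISFIABLE

v2 = True:
  propagation gives v5=True, v6=True; an empty clause results — contradiction.
v2 = False:
  v1 = True:
    propagation gives v5=False, v3=True, v6=True, v4=True; an empty clause results — contradiction.
  v1 = False:
    propagation gives v4=False, v3=False, v5=True, v6=True; an empty clause results — contradiction.
Every branch closes, so no satisfying assignment exists.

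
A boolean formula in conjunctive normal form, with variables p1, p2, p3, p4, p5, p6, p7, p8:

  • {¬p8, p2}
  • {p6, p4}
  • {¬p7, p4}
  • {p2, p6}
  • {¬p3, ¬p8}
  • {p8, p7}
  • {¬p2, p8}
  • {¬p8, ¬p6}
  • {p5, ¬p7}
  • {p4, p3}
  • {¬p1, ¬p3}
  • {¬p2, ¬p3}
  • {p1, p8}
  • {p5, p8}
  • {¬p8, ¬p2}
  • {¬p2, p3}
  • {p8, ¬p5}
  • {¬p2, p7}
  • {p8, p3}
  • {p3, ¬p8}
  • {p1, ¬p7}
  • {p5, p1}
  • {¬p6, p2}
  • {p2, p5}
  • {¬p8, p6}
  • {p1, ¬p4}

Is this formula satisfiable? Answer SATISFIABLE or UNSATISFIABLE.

UNSATISFIABLE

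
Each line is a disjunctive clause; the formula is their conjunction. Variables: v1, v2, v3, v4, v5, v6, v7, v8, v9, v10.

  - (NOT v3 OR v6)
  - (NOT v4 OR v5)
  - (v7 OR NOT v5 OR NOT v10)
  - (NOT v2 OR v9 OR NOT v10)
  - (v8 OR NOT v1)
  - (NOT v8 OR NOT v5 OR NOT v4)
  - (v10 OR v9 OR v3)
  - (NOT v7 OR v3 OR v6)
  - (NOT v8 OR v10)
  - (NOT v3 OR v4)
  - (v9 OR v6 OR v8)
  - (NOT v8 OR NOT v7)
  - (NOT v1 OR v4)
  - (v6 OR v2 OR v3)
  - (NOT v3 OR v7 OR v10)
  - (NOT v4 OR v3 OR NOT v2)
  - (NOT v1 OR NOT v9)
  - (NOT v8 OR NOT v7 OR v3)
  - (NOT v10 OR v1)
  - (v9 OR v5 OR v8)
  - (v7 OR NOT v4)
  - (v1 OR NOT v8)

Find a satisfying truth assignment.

v6 occurs only positively in the remaining clauses — set v6 = True.
Set v1 = False and propagate.
  then v10 is forced to False.
  then v8 is forced to False.
Set v2 = True and propagate.
For the remaining variables, v3 = False, v4 = False, v5 = True, v7 = True, v9 = True works.
Check each clause:
  1. (NOT v3 OR v6) — NOT v3 is true.
  2. (v5 OR NOT v4) — NOT v4 is true.
  3. (NOT v5 OR NOT v10 OR v7) — NOT v10 is true.
  4. (v9 OR NOT v2 OR NOT v10) — v9 is true.
  5. (NOT v1 OR v8) — NOT v1 is true.
  6. (NOT v8 OR NOT v4 OR NOT v5) — NOT v8 is true.
  7. (v9 OR v3 OR v10) — v9 is true.
  8. (v3 OR NOT v7 OR v6) — v6 is true.
  9. (v10 OR NOT v8) — NOT v8 is true.
  10. (v4 OR NOT v3) — NOT v3 is true.
  11. (v9 OR v8 OR v6) — v9 is true.
  12. (NOT v7 OR NOT v8) — NOT v8 is true.
  13. (NOT v1 OR v4) — NOT v1 is true.
  14. (v3 OR v2 OR v6) — v2 is true.
  15. (v7 OR v10 OR NOT v3) — NOT v3 is true.
  16. (v3 OR NOT v4 OR NOT v2) — NOT v4 is true.
  17. (NOT v1 OR NOT v9) — NOT v1 is true.
  18. (NOT v8 OR v3 OR NOT v7) — NOT v8 is true.
  19. (v1 OR NOT v10) — NOT v10 is true.
  20. (v8 OR v9 OR v5) — v9 is true.
  21. (v7 OR NOT v4) — NOT v4 is true.
  22. (v1 OR NOT v8) — NOT v8 is true.

v1 = False  v2 = True  v3 = False  v4 = False  v5 = True  v6 = True  v7 = True  v8 = False  v9 = True  v10 = False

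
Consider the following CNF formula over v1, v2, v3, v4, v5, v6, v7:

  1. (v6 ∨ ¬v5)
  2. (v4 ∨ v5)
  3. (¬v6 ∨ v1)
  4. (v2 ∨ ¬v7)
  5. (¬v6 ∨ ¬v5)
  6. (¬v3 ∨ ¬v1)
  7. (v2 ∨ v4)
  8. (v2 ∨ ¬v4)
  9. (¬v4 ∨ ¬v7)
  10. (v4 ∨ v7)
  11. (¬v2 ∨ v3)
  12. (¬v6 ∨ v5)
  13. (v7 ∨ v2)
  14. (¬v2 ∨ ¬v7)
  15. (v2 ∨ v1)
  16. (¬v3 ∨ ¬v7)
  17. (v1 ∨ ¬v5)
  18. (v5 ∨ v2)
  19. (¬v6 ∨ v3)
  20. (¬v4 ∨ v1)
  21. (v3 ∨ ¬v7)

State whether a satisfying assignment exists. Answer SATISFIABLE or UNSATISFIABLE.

UNSATISFIABLE

v2 = True:
  propagation gives v3=True, v1=False, v6=False, v5=False; an empty clause results — contradiction.
v2 = False:
  propagation gives v7=False; an empty clause results — contradiction.
Every branch closes, so no satisfying assignment exists.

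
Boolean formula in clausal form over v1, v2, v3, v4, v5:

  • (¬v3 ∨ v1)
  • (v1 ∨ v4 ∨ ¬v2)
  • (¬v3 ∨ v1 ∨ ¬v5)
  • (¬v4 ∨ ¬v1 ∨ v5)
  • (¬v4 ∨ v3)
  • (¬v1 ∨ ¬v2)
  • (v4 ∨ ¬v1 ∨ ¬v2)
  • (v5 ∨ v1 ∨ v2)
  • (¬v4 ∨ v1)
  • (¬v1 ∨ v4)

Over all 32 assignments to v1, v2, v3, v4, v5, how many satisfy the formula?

2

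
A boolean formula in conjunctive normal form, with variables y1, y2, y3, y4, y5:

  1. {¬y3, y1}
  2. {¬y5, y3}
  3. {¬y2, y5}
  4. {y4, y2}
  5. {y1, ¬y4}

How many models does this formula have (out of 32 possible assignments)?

5

The models are:
  y1=T y2=F y3=F y4=T y5=F
  y1=T y2=F y3=T y4=T y5=F
  y1=T y2=F y3=T y4=T y5=T
  y1=T y2=T y3=T y4=F y5=T
  y1=T y2=T y3=T y4=T y5=T
That's 5 in total.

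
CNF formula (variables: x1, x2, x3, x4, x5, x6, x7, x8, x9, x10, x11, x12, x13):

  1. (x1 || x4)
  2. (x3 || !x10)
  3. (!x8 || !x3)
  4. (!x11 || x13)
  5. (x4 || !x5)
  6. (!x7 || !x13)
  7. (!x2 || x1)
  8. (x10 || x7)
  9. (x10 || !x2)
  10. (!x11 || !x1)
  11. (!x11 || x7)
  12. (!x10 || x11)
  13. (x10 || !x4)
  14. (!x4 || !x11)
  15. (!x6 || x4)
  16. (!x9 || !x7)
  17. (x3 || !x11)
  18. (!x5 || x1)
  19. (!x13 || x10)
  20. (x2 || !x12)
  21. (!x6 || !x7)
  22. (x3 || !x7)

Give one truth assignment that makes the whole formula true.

x1=T  x2=F  x3=T  x4=F  x5=F  x6=F  x7=T  x8=F  x9=F  x10=F  x11=F  x12=F  x13=F

Pure literal: x5 appears only negated; assign x5 = False.
x6 occurs only negated in the remaining clauses — set x6 = False.
Set x1 = True and propagate.
  then x11 is forced to False.
  then x10 is forced to False.
  then x7 is forced to True.
  then x13 is forced to False.
  then x2 is forced to False.
  then x4 is forced to False.
  then x9 is forced to False.
  then x12 is forced to False.
  then x3 is forced to True.
  then x8 is forced to False.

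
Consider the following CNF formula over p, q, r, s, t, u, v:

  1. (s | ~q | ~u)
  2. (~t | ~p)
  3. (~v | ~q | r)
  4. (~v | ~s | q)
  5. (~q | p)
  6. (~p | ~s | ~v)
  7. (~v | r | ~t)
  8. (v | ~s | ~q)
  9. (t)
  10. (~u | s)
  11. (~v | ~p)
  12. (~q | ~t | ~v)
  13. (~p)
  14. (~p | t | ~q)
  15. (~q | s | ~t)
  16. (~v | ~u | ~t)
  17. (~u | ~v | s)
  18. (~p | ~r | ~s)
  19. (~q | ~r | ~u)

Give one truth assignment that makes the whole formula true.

p=False, q=False, r=True, s=False, t=True, u=False, v=True

The clause (t) is unit: t must be True.
Unit propagation: (~p) forces p = False.
(~q) is a unit clause, so q = False.
r occurs only positively in the remaining clauses — set r = True.
Pure literal: u appears only negated; assign u = False.
Try s = False.
v is now unconstrained; take v = True.
Every clause has at least one true literal under this assignment.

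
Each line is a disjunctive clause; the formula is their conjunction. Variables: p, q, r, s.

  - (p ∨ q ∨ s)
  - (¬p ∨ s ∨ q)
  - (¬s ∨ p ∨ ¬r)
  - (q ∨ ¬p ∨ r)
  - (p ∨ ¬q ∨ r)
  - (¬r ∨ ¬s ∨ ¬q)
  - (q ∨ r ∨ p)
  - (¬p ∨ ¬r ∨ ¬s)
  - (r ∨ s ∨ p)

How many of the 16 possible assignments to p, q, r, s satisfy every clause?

4

The models are:
  p=F q=T r=T s=F
  p=T q=T r=F s=F
  p=T q=T r=F s=T
  p=T q=T r=T s=F
That's 4 in total.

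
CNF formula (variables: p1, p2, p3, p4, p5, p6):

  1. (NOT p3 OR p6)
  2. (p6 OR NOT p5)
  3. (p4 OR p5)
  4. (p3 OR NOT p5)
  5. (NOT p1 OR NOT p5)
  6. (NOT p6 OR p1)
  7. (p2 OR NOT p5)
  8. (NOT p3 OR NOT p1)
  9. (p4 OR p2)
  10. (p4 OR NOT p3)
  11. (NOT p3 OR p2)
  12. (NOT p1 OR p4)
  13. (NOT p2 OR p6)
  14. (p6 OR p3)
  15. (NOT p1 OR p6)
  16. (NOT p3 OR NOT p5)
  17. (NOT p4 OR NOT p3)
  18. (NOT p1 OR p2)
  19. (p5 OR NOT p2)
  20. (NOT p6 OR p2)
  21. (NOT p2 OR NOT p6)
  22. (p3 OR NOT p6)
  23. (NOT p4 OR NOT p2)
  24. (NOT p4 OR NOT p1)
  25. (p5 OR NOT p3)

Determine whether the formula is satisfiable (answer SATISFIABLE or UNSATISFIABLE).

UNSATISFIABLE

p3 = True:
  propagation gives p6=True, p1=True; an empty clause results — contradiction.
p3 = False:
  propagation gives p5=False, p4=True, p6=True; an empty clause results — contradiction.
Every branch closes, so no satisfying assignment exists.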